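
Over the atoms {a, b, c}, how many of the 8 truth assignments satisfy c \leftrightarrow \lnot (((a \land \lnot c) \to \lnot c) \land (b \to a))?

Initial set: {(c \leftrightarrow \lnot (((a \land \lnot c) \to \lnot c) \land (b \to a)))}.
(c \leftrightarrow \lnot (((a \land \lnot c) \to \lnot c) \land (b \to a))): β-rule — branch into c, \lnot (((a \land \lnot c) \to \lnot c) \land (b \to a))  //  \lnot c, \lnot \lnot (((a \land \lnot c) \to \lnot c) \land (b \to a)).
  branch 1 (add c, \lnot (((a \land \lnot c) \to \lnot c) \land (b \to a))):
    \lnot (((a \land \lnot c) \to \lnot c) \land (b \to a)): β-rule — branch into \lnot ((a \land \lnot c) \to \lnot c)  //  \lnot (b \to a).
      branch 1.1 (add \lnot ((a \land \lnot c) \to \lnot c)):
        \lnot ((a \land \lnot c) \to \lnot c): α-rule — add (a \land \lnot c), \lnot \lnot c.
        (a \land \lnot c): α-rule — add a, \lnot c.
        × closes — contains both c and \lnot c.
      branch 1.2 (add \lnot (b \to a)):
        \lnot (b \to a): α-rule — add b, \lnot a.
        ○ open, literals {a=F, b=T, c=T}.
  branch 2 (add \lnot c, \lnot \lnot (((a \land \lnot c) \to \lnot c) \land (b \to a))):
    \lnot \lnot (((a \land \lnot c) \to \lnot c) \land (b \to a)): α-rule — add ((a \land \lnot c) \to \lnot c), (b \to a).
    ((a \land \lnot c) \to \lnot c): β-rule — branch into \lnot (a \land \lnot c)  //  \lnot c.
      branch 2.1 (add \lnot (a \land \lnot c)):
        (b \to a): β-rule — branch into \lnot b  //  a.
          branch 2.1.1 (add \lnot b):
            \lnot (a \land \lnot c): β-rule — branch into \lnot a  //  \lnot \lnot c.
              branch 2.1.1.1 (add \lnot a):
                ○ open, literals {a=F, b=F, c=F}.
              branch 2.1.1.2 (add \lnot \lnot c):
                × closes — contains both c and \lnot c.
          branch 2.1.2 (add a):
            \lnot (a \land \lnot c): β-rule — branch into \lnot a  //  \lnot \lnot c.
              branch 2.1.2.1 (add \lnot a):
                × closes — contains both a and \lnot a.
              branch 2.1.2.2 (add \lnot \lnot c):
                × closes — contains both c and \lnot c.
      branch 2.2 (add \lnot c):
        (b \to a): β-rule — branch into \lnot b  //  a.
          branch 2.2.1 (add \lnot b):
            ○ open, literals {b=F, c=F}.
          branch 2.2.2 (add a):
            ○ open, literals {a=T, c=F}.
4 branches closed, 4 open.
Each open branch fixes some atoms; the unmentioned ones are free. Counting distinct full assignments: branch {a=F, b=T, c=T} (none free) contributes 1 new; branch {a=F, b=F, c=F} (none free) contributes 1 new; branch {b=F, c=F} (a) contributes 1 new; branch {a=T, c=F} (b) contributes 1 new. Total: 4.

4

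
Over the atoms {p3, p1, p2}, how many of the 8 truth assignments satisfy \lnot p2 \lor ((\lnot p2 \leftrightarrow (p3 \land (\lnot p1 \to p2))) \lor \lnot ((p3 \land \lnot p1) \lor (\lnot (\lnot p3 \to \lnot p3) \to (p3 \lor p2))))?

Initial set: {(\lnot p2 \lor ((\lnot p2 \leftrightarrow (p3 \land (\lnot p1 \to p2))) \lor \lnot ((p3 \land \lnot p1) \lor (\lnot (\lnot p3 \to \lnot p3) \to (p3 \lor p2)))))}.
(\lnot p2 \lor ((\lnot p2 \leftrightarrow (p3 \land (\lnot p1 \to p2))) \lor \lnot ((p3 \land \lnot p1) \lor (\lnot (\lnot p3 \to \lnot p3) \to (p3 \lor p2))))): β-rule — branch into \lnot p2  //  ((\lnot p2 \leftrightarrow (p3 \land (\lnot p1 \to p2))) \lor \lnot ((p3 \land \lnot p1) \lor (\lnot (\lnot p3 \to \lnot p3) \to (p3 \lor p2)))).
  branch 1 (add \lnot p2):
    ○ open, literals {p2=F}.
  branch 2 (add ((\lnot p2 \leftrightarrow (p3 \land (\lnot p1 \to p2))) \lor \lnot ((p3 \land \lnot p1) \lor (\lnot (\lnot p3 \to \lnot p3) \to (p3 \lor p2))))):
    ((\lnot p2 \leftrightarrow (p3 \land (\lnot p1 \to p2))) \lor \lnot ((p3 \land \lnot p1) \lor (\lnot (\lnot p3 \to \lnot p3) \to (p3 \lor p2)))): β-rule — branch into (\lnot p2 \leftrightarrow (p3 \land (\lnot p1 \to p2)))  //  \lnot ((p3 \land \lnot p1) \lor (\lnot (\lnot p3 \to \lnot p3) \to (p3 \lor p2))).
      branch 2.1 (add (\lnot p2 \leftrightarrow (p3 \land (\lnot p1 \to p2)))):
        (\lnot p2 \leftrightarrow (p3 \land (\lnot p1 \to p2))): β-rule — branch into \lnot p2, (p3 \land (\lnot p1 \to p2))  //  \lnot \lnot p2, \lnot (p3 \land (\lnot p1 \to p2)).
          branch 2.1.1 (add \lnot p2, (p3 \land (\lnot p1 \to p2))):
            (p3 \land (\lnot p1 \to p2)): α-rule — add p3, (\lnot p1 \to p2).
            (\lnot p1 \to p2): β-rule — branch into \lnot \lnot p1  //  p2.
              branch 2.1.1.1 (add \lnot \lnot p1):
                ○ open, literals {p1=T, p2=F, p3=T}.
              branch 2.1.1.2 (add p2):
                × closes — contains both p2 and \lnot p2.
          branch 2.1.2 (add \lnot \lnot p2, \lnot (p3 \land (\lnot p1 \to p2))):
            \lnot (p3 \land (\lnot p1 \to p2)): β-rule — branch into \lnot p3  //  \lnot (\lnot p1 \to p2).
              branch 2.1.2.1 (add \lnot p3):
                ○ open, literals {p2=T, p3=F}.
              branch 2.1.2.2 (add \lnot (\lnot p1 \to p2)):
                \lnot (\lnot p1 \to p2): α-rule — add \lnot p1, \lnot p2.
                × closes — contains both p2 and \lnot p2.
      branch 2.2 (add \lnot ((p3 \land \lnot p1) \lor (\lnot (\lnot p3 \to \lnot p3) \to (p3 \lor p2)))):
        \lnot ((p3 \land \lnot p1) \lor (\lnot (\lnot p3 \to \lnot p3) \to (p3 \lor p2))): α-rule — add \lnot (p3 \land \lnot p1), \lnot (\lnot (\lnot p3 \to \lnot p3) \to (p3 \lor p2)).
        \lnot (\lnot (\lnot p3 \to \lnot p3) \to (p3 \lor p2)): α-rule — add \lnot (\lnot p3 \to \lnot p3), \lnot (p3 \lor p2).
        \lnot (\lnot p3 \to \lnot p3): α-rule — add \lnot p3, \lnot \lnot p3.
        × closes — contains both p3 and \lnot p3.
3 branches closed, 3 open.
Each open branch fixes some atoms; the unmentioned ones are free. Counting distinct full assignments: branch {p2=F} (p3, p1) contributes 4 new; branch {p1=T, p2=F, p3=T} (none free) contributes 0 new; branch {p2=T, p3=F} (p1) contributes 2 new. Total: 6.

6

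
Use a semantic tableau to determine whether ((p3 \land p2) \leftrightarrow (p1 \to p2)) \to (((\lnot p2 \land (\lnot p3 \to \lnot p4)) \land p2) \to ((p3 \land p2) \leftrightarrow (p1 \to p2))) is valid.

Assume the negation and expand:
Initial set: {\lnot (((p3 \land p2) \leftrightarrow (p1 \to p2)) \to (((\lnot p2 \land (\lnot p3 \to \lnot p4)) \land p2) \to ((p3 \land p2) \leftrightarrow (p1 \to p2))))}.
\lnot (((p3 \land p2) \leftrightarrow (p1 \to p2)) \to (((\lnot p2 \land (\lnot p3 \to \lnot p4)) \land p2) \to ((p3 \land p2) \leftrightarrow (p1 \to p2)))): α-rule — add ((p3 \land p2) \leftrightarrow (p1 \to p2)), \lnot (((\lnot p2 \land (\lnot p3 \to \lnot p4)) \land p2) \to ((p3 \land p2) \leftrightarrow (p1 \to p2))).
\lnot (((\lnot p2 \land (\lnot p3 \to \lnot p4)) \land p2) \to ((p3 \land p2) \leftrightarrow (p1 \to p2))): α-rule — add ((\lnot p2 \land (\lnot p3 \to \lnot p4)) \land p2), \lnot ((p3 \land p2) \leftrightarrow (p1 \to p2)).
((\lnot p2 \land (\lnot p3 \to \lnot p4)) \land p2): α-rule — add (\lnot p2 \land (\lnot p3 \to \lnot p4)), p2.
(\lnot p2 \land (\lnot p3 \to \lnot p4)): α-rule — add \lnot p2, (\lnot p3 \to \lnot p4).
× closes — contains both p2 and \lnot p2.
All 1 branch closes.
Every branch closed, so the negation is unsatisfiable and the formula is valid.

Valid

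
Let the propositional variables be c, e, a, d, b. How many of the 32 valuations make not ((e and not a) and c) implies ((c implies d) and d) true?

18

Initial set: {(not ((e and not a) and c) implies ((c implies d) and d))}.
(not ((e and not a) and c) implies ((c implies d) and d)): β-rule — branch into not not ((e and not a) and c)  //  ((c implies d) and d).
  branch 1 (add not not ((e and not a) and c)):
    not not ((e and not a) and c): α-rule — add (e and not a), c.
    (e and not a): α-rule — add e, not a.
    ○ open, literals {a=F, c=T, e=T}.
  branch 2 (add ((c implies d) and d)):
    ((c implies d) and d): α-rule — add (c implies d), d.
    (c implies d): β-rule — branch into not c  //  d.
      branch 2.1 (add not c):
        ○ open, literals {c=F, d=T}.
      branch 2.2 (add d):
        ○ open, literals {d=T}.
0 branches closed, 3 open.
Each open branch fixes some atoms; the unmentioned ones are free. Counting distinct full assignments: branch {a=F, c=T, e=T} (d, b) contributes 4 new; branch {c=F, d=T} (e, a, b) contributes 8 new; branch {d=T} (c, e, a, b) contributes 6 new. Total: 18.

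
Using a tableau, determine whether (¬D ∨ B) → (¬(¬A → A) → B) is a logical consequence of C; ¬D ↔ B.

Initial set: {C; (¬D ↔ B); ¬((¬D ∨ B) → (¬(¬A → A) → B))}.
¬((¬D ∨ B) → (¬(¬A → A) → B)): α-rule — add (¬D ∨ B), ¬(¬(¬A → A) → B).
¬(¬(¬A → A) → B): α-rule — add ¬(¬A → A), ¬B.
¬(¬A → A): α-rule — add ¬A, ¬A.
(¬D ↔ B): β-rule — branch into ¬D, B  //  ¬¬D, ¬B.
  branch 1 (add ¬D, B):
    × closes — contains both B and ¬B.
  branch 2 (add ¬¬D, ¬B):
    (¬D ∨ B): β-rule — branch into ¬D  //  B.
      branch 2.1 (add ¬D):
        × closes — contains both D and ¬D.
      branch 2.2 (add B):
        × closes — contains both B and ¬B.
All 3 branches close.
Every branch closed, so the premises entail the conclusion.

Yes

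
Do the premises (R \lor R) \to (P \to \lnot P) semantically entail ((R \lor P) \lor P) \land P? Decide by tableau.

Initial set: {((R \lor R) \to (P \to \lnot P)); \lnot (((R \lor P) \lor P) \land P)}.
((R \lor R) \to (P \to \lnot P)): β-rule — branch into \lnot (R \lor R)  //  (P \to \lnot P).
  branch 1 (add \lnot (R \lor R)):
    \lnot (R \lor R): α-rule — add \lnot R, \lnot R.
    \lnot (((R \lor P) \lor P) \land P): β-rule — branch into \lnot ((R \lor P) \lor P)  //  \lnot P.
      branch 1.1 (add \lnot ((R \lor P) \lor P)):
        \lnot ((R \lor P) \lor P): α-rule — add \lnot (R \lor P), \lnot P.
        \lnot (R \lor P): α-rule — add \lnot R, \lnot P.
        ○ open, literals {P=0, R=0}.
      branch 1.2 (add \lnot P):
        ○ open, literals {P=0, R=0}.
  branch 2 (add (P \to \lnot P)):
    \lnot (((R \lor P) \lor P) \land P): β-rule — branch into \lnot ((R \lor P) \lor P)  //  \lnot P.
      branch 2.1 (add \lnot ((R \lor P) \lor P)):
        \lnot ((R \lor P) \lor P): α-rule — add \lnot (R \lor P), \lnot P.
        \lnot (R \lor P): α-rule — add \lnot R, \lnot P.
        (P \to \lnot P): β-rule — branch into \lnot P  //  \lnot P.
          branch 2.1.1 (add \lnot P):
            ○ open, literals {P=0, R=0}.
          branch 2.1.2 (add \lnot P):
            ○ open, literals {P=0, R=0}.
      branch 2.2 (add \lnot P):
        (P \to \lnot P): β-rule — branch into \lnot P  //  \lnot P.
          branch 2.2.1 (add \lnot P):
            ○ open, literals {P=0}.
          branch 2.2.2 (add \lnot P):
            ○ open, literals {P=0}.
0 branches closed, 6 open.
An open branch gives a countermodel: P=0, R=0 (unmentioned atoms arbitrary); the premises hold there but the conclusion fails.

No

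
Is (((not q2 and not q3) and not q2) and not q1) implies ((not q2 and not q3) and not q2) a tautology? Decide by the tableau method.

Assume the negation and expand:
Initial set: {not ((((not q2 and not q3) and not q2) and not q1) implies ((not q2 and not q3) and not q2))}.
not ((((not q2 and not q3) and not q2) and not q1) implies ((not q2 and not q3) and not q2)): α-rule — add (((not q2 and not q3) and not q2) and not q1), not ((not q2 and not q3) and not q2).
(((not q2 and not q3) and not q2) and not q1): α-rule — add ((not q2 and not q3) and not q2), not q1.
((not q2 and not q3) and not q2): α-rule — add (not q2 and not q3), not q2.
(not q2 and not q3): α-rule — add not q2, not q3.
not ((not q2 and not q3) and not q2): β-rule — branch into not (not q2 and not q3)  //  not not q2.
  branch 1 (add not (not q2 and not q3)):
    not (not q2 and not q3): β-rule — branch into not not q2  //  not not q3.
      branch 1.1 (add not not q2):
        × closes — contains both q2 and not q2.
      branch 1.2 (add not not q3):
        × closes — contains both q3 and not q3.
  branch 2 (add not not q2):
    × closes — contains both q2 and not q2.
All 3 branches close.
Every branch closed, so the negation is unsatisfiable and the formula is valid.

Valid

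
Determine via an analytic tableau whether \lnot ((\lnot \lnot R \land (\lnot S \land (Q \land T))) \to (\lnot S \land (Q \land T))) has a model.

Initial set: {\lnot ((\lnot \lnot R \land (\lnot S \land (Q \land T))) \to (\lnot S \land (Q \land T)))}.
\lnot ((\lnot \lnot R \land (\lnot S \land (Q \land T))) \to (\lnot S \land (Q \land T))): α-rule — add (\lnot \lnot R \land (\lnot S \land (Q \land T))), \lnot (\lnot S \land (Q \land T)).
(\lnot \lnot R \land (\lnot S \land (Q \land T))): α-rule — add \lnot \lnot R, (\lnot S \land (Q \land T)).
\lnot \lnot R: drop double negation, giving R.
(\lnot S \land (Q \land T)): α-rule — add \lnot S, (Q \land T).
(Q \land T): α-rule — add Q, T.
\lnot (\lnot S \land (Q \land T)): β-rule — branch into \lnot \lnot S  //  \lnot (Q \land T).
  branch 1 (add \lnot \lnot S):
    × closes — contains both S and \lnot S.
  branch 2 (add \lnot (Q \land T)):
    \lnot (Q \land T): β-rule — branch into \lnot Q  //  \lnot T.
      branch 2.1 (add \lnot Q):
        × closes — contains both Q and \lnot Q.
      branch 2.2 (add \lnot T):
        × closes — contains both T and \lnot T.
All 3 branches close.
Every branch closed; the formula is unsatisfiable.

Unsatisfiable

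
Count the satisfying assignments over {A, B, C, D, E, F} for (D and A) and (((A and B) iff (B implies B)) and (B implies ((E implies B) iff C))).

4

Initial set: {((D and A) and (((A and B) iff (B implies B)) and (B implies ((E implies B) iff C))))}.
((D and A) and (((A and B) iff (B implies B)) and (B implies ((E implies B) iff C)))): α-rule — add (D and A), (((A and B) iff (B implies B)) and (B implies ((E implies B) iff C))).
(D and A): α-rule — add D, A.
(((A and B) iff (B implies B)) and (B implies ((E implies B) iff C))): α-rule — add ((A and B) iff (B implies B)), (B implies ((E implies B) iff C)).
((A and B) iff (B implies B)): β-rule — branch into (A and B), (B implies B)  //  not (A and B), not (B implies B).
  branch 1 (add (A and B), (B implies B)):
    (A and B): α-rule — add A, B.
    (B implies ((E implies B) iff C)): β-rule — branch into not B  //  ((E implies B) iff C).
      branch 1.1 (add not B):
        × closes — contains both B and not B.
      branch 1.2 (add ((E implies B) iff C)):
        (B implies B): β-rule — branch into not B  //  B.
          branch 1.2.1 (add not B):
            × closes — contains both B and not B.
          branch 1.2.2 (add B):
            ((E implies B) iff C): β-rule — branch into (E implies B), C  //  not (E implies B), not C.
              branch 1.2.2.1 (add (E implies B), C):
                (E implies B): β-rule — branch into not E  //  B.
                  branch 1.2.2.1.1 (add not E):
                    ○ open, literals {A=T, B=T, C=T, D=T, E=F}.
                  branch 1.2.2.1.2 (add B):
                    ○ open, literals {A=T, B=T, C=T, D=T}.
              branch 1.2.2.2 (add not (E implies B), not C):
                not (E implies B): α-rule — add E, not B.
                × closes — contains both B and not B.
  branch 2 (add not (A and B), not (B implies B)):
    not (B implies B): α-rule — add B, not B.
    × closes — contains both B and not B.
4 branches closed, 2 open.
Each open branch fixes some atoms; the unmentioned ones are free. Counting distinct full assignments: branch {A=T, B=T, C=T, D=T, E=F} (F) contributes 2 new; branch {A=T, B=T, C=T, D=T} (E, F) contributes 2 new. Total: 4.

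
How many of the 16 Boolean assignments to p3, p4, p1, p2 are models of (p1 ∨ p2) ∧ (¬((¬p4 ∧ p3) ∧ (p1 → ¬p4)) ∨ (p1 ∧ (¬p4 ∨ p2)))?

11

Initial set: {T ((p1 ∨ p2) ∧ (¬((¬p4 ∧ p3) ∧ (p1 → ¬p4)) ∨ (p1 ∧ (¬p4 ∨ p2))))}.
T ((p1 ∨ p2) ∧ (¬((¬p4 ∧ p3) ∧ (p1 → ¬p4)) ∨ (p1 ∧ (¬p4 ∨ p2)))): α-rule — add T (p1 ∨ p2), T (¬((¬p4 ∧ p3) ∧ (p1 → ¬p4)) ∨ (p1 ∧ (¬p4 ∨ p2))).
T (p1 ∨ p2): β-rule — branch into T p1  //  T p2.
  branch 1 (add T p1):
    T (¬((¬p4 ∧ p3) ∧ (p1 → ¬p4)) ∨ (p1 ∧ (¬p4 ∨ p2))): β-rule — branch into T ¬((¬p4 ∧ p3) ∧ (p1 → ¬p4))  //  T (p1 ∧ (¬p4 ∨ p2)).
      branch 1.1 (add T ¬((¬p4 ∧ p3) ∧ (p1 → ¬p4))):
        T ¬((¬p4 ∧ p3) ∧ (p1 → ¬p4)): β-rule — branch into F (¬p4 ∧ p3)  //  F (p1 → ¬p4).
          branch 1.1.1 (add F (¬p4 ∧ p3)):
            F (¬p4 ∧ p3): β-rule — branch into F ¬p4  //  F p3.
              branch 1.1.1.1 (add F ¬p4):
                ○ open, literals {p1=T, p4=T}.
              branch 1.1.1.2 (add F p3):
                ○ open, literals {p1=T, p3=F}.
          branch 1.1.2 (add F (p1 → ¬p4)):
            F (p1 → ¬p4): α-rule — add T p1, F ¬p4.
            ○ open, literals {p1=T, p4=T}.
      branch 1.2 (add T (p1 ∧ (¬p4 ∨ p2))):
        T (p1 ∧ (¬p4 ∨ p2)): α-rule — add T p1, T (¬p4 ∨ p2).
        T (¬p4 ∨ p2): β-rule — branch into T ¬p4  //  T p2.
          branch 1.2.1 (add T ¬p4):
            ○ open, literals {p1=T, p4=F}.
          branch 1.2.2 (add T p2):
            ○ open, literals {p1=T, p2=T}.
  branch 2 (add T p2):
    T (¬((¬p4 ∧ p3) ∧ (p1 → ¬p4)) ∨ (p1 ∧ (¬p4 ∨ p2))): β-rule — branch into T ¬((¬p4 ∧ p3) ∧ (p1 → ¬p4))  //  T (p1 ∧ (¬p4 ∨ p2)).
      branch 2.1 (add T ¬((¬p4 ∧ p3) ∧ (p1 → ¬p4))):
        T ¬((¬p4 ∧ p3) ∧ (p1 → ¬p4)): β-rule — branch into F (¬p4 ∧ p3)  //  F (p1 → ¬p4).
          branch 2.1.1 (add F (¬p4 ∧ p3)):
            F (¬p4 ∧ p3): β-rule — branch into F ¬p4  //  F p3.
              branch 2.1.1.1 (add F ¬p4):
                ○ open, literals {p2=T, p4=T}.
              branch 2.1.1.2 (add F p3):
                ○ open, literals {p2=T, p3=F}.
          branch 2.1.2 (add F (p1 → ¬p4)):
            F (p1 → ¬p4): α-rule — add T p1, F ¬p4.
            ○ open, literals {p1=T, p2=T, p4=T}.
      branch 2.2 (add T (p1 ∧ (¬p4 ∨ p2))):
        T (p1 ∧ (¬p4 ∨ p2)): α-rule — add T p1, T (¬p4 ∨ p2).
        T (¬p4 ∨ p2): β-rule — branch into T ¬p4  //  T p2.
          branch 2.2.1 (add T ¬p4):
            ○ open, literals {p1=T, p2=T, p4=F}.
          branch 2.2.2 (add T p2):
            ○ open, literals {p1=T, p2=T}.
0 branches closed, 10 open.
Each open branch fixes some atoms; the unmentioned ones are free. Counting distinct full assignments: branch {p1=T, p4=T} (p3, p2) contributes 4 new; branch {p1=T, p3=F} (p4, p2) contributes 2 new; branch {p1=T, p4=T} (p3, p2) contributes 0 new; branch {p1=T, p4=F} (p3, p2) contributes 2 new; branch {p1=T, p2=T} (p3, p4) contributes 0 new; branch {p2=T, p4=T} (p3, p1) contributes 2 new; branch {p2=T, p3=F} (p4, p1) contributes 1 new; branch {p1=T, p2=T, p4=T} (p3) contributes 0 new; branch {p1=T, p2=T, p4=F} (p3) contributes 0 new; branch {p1=T, p2=T} (p3, p4) contributes 0 new. Total: 11.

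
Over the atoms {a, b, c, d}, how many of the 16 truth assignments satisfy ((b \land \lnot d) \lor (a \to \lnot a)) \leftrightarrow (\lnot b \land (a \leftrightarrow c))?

6

Initial set: {(((b \land \lnot d) \lor (a \to \lnot a)) \leftrightarrow (\lnot b \land (a \leftrightarrow c)))}.
(((b \land \lnot d) \lor (a \to \lnot a)) \leftrightarrow (\lnot b \land (a \leftrightarrow c))): β-rule — branch into ((b \land \lnot d) \lor (a \to \lnot a)), (\lnot b \land (a \leftrightarrow c))  //  \lnot ((b \land \lnot d) \lor (a \to \lnot a)), \lnot (\lnot b \land (a \leftrightarrow c)).
  branch 1 (add ((b \land \lnot d) \lor (a \to \lnot a)), (\lnot b \land (a \leftrightarrow c))):
    (\lnot b \land (a \leftrightarrow c)): α-rule — add \lnot b, (a \leftrightarrow c).
    ((b \land \lnot d) \lor (a \to \lnot a)): β-rule — branch into (b \land \lnot d)  //  (a \to \lnot a).
      branch 1.1 (add (b \land \lnot d)):
        (b \land \lnot d): α-rule — add b, \lnot d.
        × closes — contains both b and \lnot b.
      branch 1.2 (add (a \to \lnot a)):
        (a \leftrightarrow c): β-rule — branch into a, c  //  \lnot a, \lnot c.
          branch 1.2.1 (add a, c):
            (a \to \lnot a): β-rule — branch into \lnot a  //  \lnot a.
              branch 1.2.1.1 (add \lnot a):
                × closes — contains both a and \lnot a.
              branch 1.2.1.2 (add \lnot a):
                × closes — contains both a and \lnot a.
          branch 1.2.2 (add \lnot a, \lnot c):
            (a \to \lnot a): β-rule — branch into \lnot a  //  \lnot a.
              branch 1.2.2.1 (add \lnot a):
                ○ open, literals {a=F, b=F, c=F}.
              branch 1.2.2.2 (add \lnot a):
                ○ open, literals {a=F, b=F, c=F}.
  branch 2 (add \lnot ((b \land \lnot d) \lor (a \to \lnot a)), \lnot (\lnot b \land (a \leftrightarrow c))):
    \lnot ((b \land \lnot d) \lor (a \to \lnot a)): α-rule — add \lnot (b \land \lnot d), \lnot (a \to \lnot a).
    \lnot (a \to \lnot a): α-rule — add a, \lnot \lnot a.
    \lnot (\lnot b \land (a \leftrightarrow c)): β-rule — branch into \lnot \lnot b  //  \lnot (a \leftrightarrow c).
      branch 2.1 (add \lnot \lnot b):
        \lnot (b \land \lnot d): β-rule — branch into \lnot b  //  \lnot \lnot d.
          branch 2.1.1 (add \lnot b):
            × closes — contains both b and \lnot b.
          branch 2.1.2 (add \lnot \lnot d):
            ○ open, literals {a=T, b=T, d=T}.
      branch 2.2 (add \lnot (a \leftrightarrow c)):
        \lnot (b \land \lnot d): β-rule — branch into \lnot b  //  \lnot \lnot d.
          branch 2.2.1 (add \lnot b):
            \lnot (a \leftrightarrow c): β-rule — branch into a, \lnot c  //  \lnot a, c.
              branch 2.2.1.1 (add a, \lnot c):
                ○ open, literals {a=T, b=F, c=F}.
              branch 2.2.1.2 (add \lnot a, c):
                × closes — contains both a and \lnot a.
          branch 2.2.2 (add \lnot \lnot d):
            \lnot (a \leftrightarrow c): β-rule — branch into a, \lnot c  //  \lnot a, c.
              branch 2.2.2.1 (add a, \lnot c):
                ○ open, literals {a=T, c=F, d=T}.
              branch 2.2.2.2 (add \lnot a, c):
                × closes — contains both a and \lnot a.
6 branches closed, 5 open.
Each open branch fixes some atoms; the unmentioned ones are free. Counting distinct full assignments: branch {a=F, b=F, c=F} (d) contributes 2 new; branch {a=F, b=F, c=F} (d) contributes 0 new; branch {a=T, b=T, d=T} (c) contributes 2 new; branch {a=T, b=F, c=F} (d) contributes 2 new; branch {a=T, c=F, d=T} (b) contributes 0 new. Total: 6.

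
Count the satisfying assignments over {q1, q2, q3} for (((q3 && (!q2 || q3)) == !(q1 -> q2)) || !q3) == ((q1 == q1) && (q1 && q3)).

Initial set: {((((q3 && (!q2 || q3)) == !(q1 -> q2)) || !q3) == ((q1 == q1) && (q1 && q3)))}.
((((q3 && (!q2 || q3)) == !(q1 -> q2)) || !q3) == ((q1 == q1) && (q1 && q3))): β-rule — branch into (((q3 && (!q2 || q3)) == !(q1 -> q2)) || !q3), ((q1 == q1) && (q1 && q3))  //  !(((q3 && (!q2 || q3)) == !(q1 -> q2)) || !q3), !((q1 == q1) && (q1 && q3)).
  branch 1 (add (((q3 && (!q2 || q3)) == !(q1 -> q2)) || !q3), ((q1 == q1) && (q1 && q3))):
    ((q1 == q1) && (q1 && q3)): α-rule — add (q1 == q1), (q1 && q3).
    (q1 && q3): α-rule — add q1, q3.
    (((q3 && (!q2 || q3)) == !(q1 -> q2)) || !q3): β-rule — branch into ((q3 && (!q2 || q3)) == !(q1 -> q2))  //  !q3.
      branch 1.1 (add ((q3 && (!q2 || q3)) == !(q1 -> q2))):
        (q1 == q1): β-rule — branch into q1, q1  //  !q1, !q1.
          branch 1.1.1 (add q1, q1):
            ((q3 && (!q2 || q3)) == !(q1 -> q2)): β-rule — branch into (q3 && (!q2 || q3)), !(q1 -> q2)  //  !(q3 && (!q2 || q3)), !!(q1 -> q2).
              branch 1.1.1.1 (add (q3 && (!q2 || q3)), !(q1 -> q2)):
                (q3 && (!q2 || q3)): α-rule — add q3, (!q2 || q3).
                !(q1 -> q2): α-rule — add q1, !q2.
                (!q2 || q3): β-rule — branch into !q2  //  q3.
                  branch 1.1.1.1.1 (add !q2):
                    ○ open, literals {q1=true, q2=false, q3=true}.
                  branch 1.1.1.1.2 (add q3):
                    ○ open, literals {q1=true, q2=false, q3=true}.
              branch 1.1.1.2 (add !(q3 && (!q2 || q3)), !!(q1 -> q2)):
                !(q3 && (!q2 || q3)): β-rule — branch into !q3  //  !(!q2 || q3).
                  branch 1.1.1.2.1 (add !q3):
                    × closes — contains both q3 and !q3.
                  branch 1.1.1.2.2 (add !(!q2 || q3)):
                    !(!q2 || q3): α-rule — add !!q2, !q3.
                    × closes — contains both q3 and !q3.
          branch 1.1.2 (add !q1, !q1):
            × closes — contains both q1 and !q1.
      branch 1.2 (add !q3):
        × closes — contains both q3 and !q3.
  branch 2 (add !(((q3 && (!q2 || q3)) == !(q1 -> q2)) || !q3), !((q1 == q1) && (q1 && q3))):
    !(((q3 && (!q2 || q3)) == !(q1 -> q2)) || !q3): α-rule — add !((q3 && (!q2 || q3)) == !(q1 -> q2)), !!q3.
    !((q1 == q1) && (q1 && q3)): β-rule — branch into !(q1 == q1)  //  !(q1 && q3).
      branch 2.1 (add !(q1 == q1)):
        !((q3 && (!q2 || q3)) == !(q1 -> q2)): β-rule — branch into (q3 && (!q2 || q3)), !!(q1 -> q2)  //  !(q3 && (!q2 || q3)), !(q1 -> q2).
          branch 2.1.1 (add (q3 && (!q2 || q3)), !!(q1 -> q2)):
            (q3 && (!q2 || q3)): α-rule — add q3, (!q2 || q3).
            !(q1 == q1): β-rule — branch into q1, !q1  //  !q1, q1.
              branch 2.1.1.1 (add q1, !q1):
                × closes — contains both q1 and !q1.
              branch 2.1.1.2 (add !q1, q1):
                × closes — contains both q1 and !q1.
          branch 2.1.2 (add !(q3 && (!q2 || q3)), !(q1 -> q2)):
            !(q1 -> q2): α-rule — add q1, !q2.
            !(q1 == q1): β-rule — branch into q1, !q1  //  !q1, q1.
              branch 2.1.2.1 (add q1, !q1):
                × closes — contains both q1 and !q1.
              branch 2.1.2.2 (add !q1, q1):
                × closes — contains both q1 and !q1.
      branch 2.2 (add !(q1 && q3)):
        !((q3 && (!q2 || q3)) == !(q1 -> q2)): β-rule — branch into (q3 && (!q2 || q3)), !!(q1 -> q2)  //  !(q3 && (!q2 || q3)), !(q1 -> q2).
          branch 2.2.1 (add (q3 && (!q2 || q3)), !!(q1 -> q2)):
            (q3 && (!q2 || q3)): α-rule — add q3, (!q2 || q3).
            !(q1 && q3): β-rule — branch into !q1  //  !q3.
              branch 2.2.1.1 (add !q1):
                !!(q1 -> q2): β-rule — branch into !q1  //  q2.
                  branch 2.2.1.1.1 (add !q1):
                    (!q2 || q3): β-rule — branch into !q2  //  q3.
                      branch 2.2.1.1.1.1 (add !q2):
                        ○ open, literals {q1=false, q2=false, q3=true}.
                      branch 2.2.1.1.1.2 (add q3):
                        ○ open, literals {q1=false, q3=true}.
                  branch 2.2.1.1.2 (add q2):
                    (!q2 || q3): β-rule — branch into !q2  //  q3.
                      branch 2.2.1.1.2.1 (add !q2):
                        × closes — contains both q2 and !q2.
                      branch 2.2.1.1.2.2 (add q3):
                        ○ open, literals {q1=false, q2=true, q3=true}.
              branch 2.2.1.2 (add !q3):
                × closes — contains both q3 and !q3.
          branch 2.2.2 (add !(q3 && (!q2 || q3)), !(q1 -> q2)):
            !(q1 -> q2): α-rule — add q1, !q2.
            !(q1 && q3): β-rule — branch into !q1  //  !q3.
              branch 2.2.2.1 (add !q1):
                × closes — contains both q1 and !q1.
              branch 2.2.2.2 (add !q3):
                × closes — contains both q3 and !q3.
12 branches closed, 5 open.
Each open branch fixes some atoms; the unmentioned ones are free. Counting distinct full assignments: branch {q1=true, q2=false, q3=true} (none free) contributes 1 new; branch {q1=true, q2=false, q3=true} (none free) contributes 0 new; branch {q1=false, q2=false, q3=true} (none free) contributes 1 new; branch {q1=false, q3=true} (q2) contributes 1 new; branch {q1=false, q2=true, q3=true} (none free) contributes 0 new. Total: 3.

3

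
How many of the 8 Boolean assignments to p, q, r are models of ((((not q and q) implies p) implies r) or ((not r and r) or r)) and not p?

Initial set: {T (((((not q and q) implies p) implies r) or ((not r and r) or r)) and not p)}.
T (((((not q and q) implies p) implies r) or ((not r and r) or r)) and not p): α-rule — add T ((((not q and q) implies p) implies r) or ((not r and r) or r)), T not p.
T ((((not q and q) implies p) implies r) or ((not r and r) or r)): β-rule — branch into T (((not q and q) implies p) implies r)  //  T ((not r and r) or r).
  branch 1 (add T (((not q and q) implies p) implies r)):
    T (((not q and q) implies p) implies r): β-rule — branch into F ((not q and q) implies p)  //  T r.
      branch 1.1 (add F ((not q and q) implies p)):
        F ((not q and q) implies p): α-rule — add T (not q and q), F p.
        T (not q and q): α-rule — add T not q, T q.
        × closes — contains both q and not q.
      branch 1.2 (add T r):
        ○ open, literals {p=F, r=T}.
  branch 2 (add T ((not r and r) or r)):
    T ((not r and r) or r): β-rule — branch into T (not r and r)  //  T r.
      branch 2.1 (add T (not r and r)):
        T (not r and r): α-rule — add T not r, T r.
        × closes — contains both r and not r.
      branch 2.2 (add T r):
        ○ open, literals {p=F, r=T}.
2 branches closed, 2 open.
Each open branch fixes some atoms; the unmentioned ones are free. Counting distinct full assignments: branch {p=F, r=T} (q) contributes 2 new; branch {p=F, r=T} (q) contributes 0 new. Total: 2.

2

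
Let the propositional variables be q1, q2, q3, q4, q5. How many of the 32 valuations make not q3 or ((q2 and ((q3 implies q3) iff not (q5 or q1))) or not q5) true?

Initial set: {(not q3 or ((q2 and ((q3 implies q3) iff not (q5 or q1))) or not q5))}.
(not q3 or ((q2 and ((q3 implies q3) iff not (q5 or q1))) or not q5)): β-rule — branch into not q3  //  ((q2 and ((q3 implies q3) iff not (q5 or q1))) or not q5).
  branch 1 (add not q3):
    ○ open, literals {q3=false}.
  branch 2 (add ((q2 and ((q3 implies q3) iff not (q5 or q1))) or not q5)):
    ((q2 and ((q3 implies q3) iff not (q5 or q1))) or not q5): β-rule — branch into (q2 and ((q3 implies q3) iff not (q5 or q1)))  //  not q5.
      branch 2.1 (add (q2 and ((q3 implies q3) iff not (q5 or q1)))):
        (q2 and ((q3 implies q3) iff not (q5 or q1))): α-rule — add q2, ((q3 implies q3) iff not (q5 or q1)).
        ((q3 implies q3) iff not (q5 or q1)): β-rule — branch into (q3 implies q3), not (q5 or q1)  //  not (q3 implies q3), not not (q5 or q1).
          branch 2.1.1 (add (q3 implies q3), not (q5 or q1)):
            not (q5 or q1): α-rule — add not q5, not q1.
            (q3 implies q3): β-rule — branch into not q3  //  q3.
              branch 2.1.1.1 (add not q3):
                ○ open, literals {q1=false, q2=true, q3=false, q5=false}.
              branch 2.1.1.2 (add q3):
                ○ open, literals {q1=false, q2=true, q3=true, q5=false}.
          branch 2.1.2 (add not (q3 implies q3), not not (q5 or q1)):
            not (q3 implies q3): α-rule — add q3, not q3.
            × closes — contains both q3 and not q3.
      branch 2.2 (add not q5):
        ○ open, literals {q5=false}.
1 branch closed, 4 open.
Each open branch fixes some atoms; the unmentioned ones are free. Counting distinct full assignments: branch {q3=false} (q1, q2, q4, q5) contributes 16 new; branch {q1=false, q2=true, q3=false, q5=false} (q4) contributes 0 new; branch {q1=false, q2=true, q3=true, q5=false} (q4) contributes 2 new; branch {q5=false} (q1, q2, q3, q4) contributes 6 new. Total: 24.

24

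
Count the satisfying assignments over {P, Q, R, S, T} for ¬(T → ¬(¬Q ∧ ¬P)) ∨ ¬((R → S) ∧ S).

18

Initial set: {(¬(T → ¬(¬Q ∧ ¬P)) ∨ ¬((R → S) ∧ S))}.
(¬(T → ¬(¬Q ∧ ¬P)) ∨ ¬((R → S) ∧ S)): β-rule — branch into ¬(T → ¬(¬Q ∧ ¬P))  //  ¬((R → S) ∧ S).
  branch 1 (add ¬(T → ¬(¬Q ∧ ¬P))):
    ¬(T → ¬(¬Q ∧ ¬P)): α-rule — add T, ¬¬(¬Q ∧ ¬P).
    ¬¬(¬Q ∧ ¬P): α-rule — add ¬Q, ¬P.
    ○ open, literals {P=false, Q=false, T=true}.
  branch 2 (add ¬((R → S) ∧ S)):
    ¬((R → S) ∧ S): β-rule — branch into ¬(R → S)  //  ¬S.
      branch 2.1 (add ¬(R → S)):
        ¬(R → S): α-rule — add R, ¬S.
        ○ open, literals {R=true, S=false}.
      branch 2.2 (add ¬S):
        ○ open, literals {S=false}.
0 branches closed, 3 open.
Each open branch fixes some atoms; the unmentioned ones are free. Counting distinct full assignments: branch {P=false, Q=false, T=true} (R, S) contributes 4 new; branch {R=true, S=false} (P, Q, T) contributes 7 new; branch {S=false} (P, Q, R, T) contributes 7 new. Total: 18.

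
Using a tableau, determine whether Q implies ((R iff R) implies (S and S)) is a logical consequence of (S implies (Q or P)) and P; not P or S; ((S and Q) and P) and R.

Initial set: {((S implies (Q or P)) and P); (not P or S); (((S and Q) and P) and R); not (Q implies ((R iff R) implies (S and S)))}.
((S implies (Q or P)) and P): α-rule — add (S implies (Q or P)), P.
(((S and Q) and P) and R): α-rule — add ((S and Q) and P), R.
not (Q implies ((R iff R) implies (S and S))): α-rule — add Q, not ((R iff R) implies (S and S)).
((S and Q) and P): α-rule — add (S and Q), P.
not ((R iff R) implies (S and S)): α-rule — add (R iff R), not (S and S).
(S and Q): α-rule — add S, Q.
(not P or S): β-rule — branch into not P  //  S.
  branch 1 (add not P):
    × closes — contains both P and not P.
  branch 2 (add S):
    (S implies (Q or P)): β-rule — branch into not S  //  (Q or P).
      branch 2.1 (add not S):
        × closes — contains both S and not S.
      branch 2.2 (add (Q or P)):
        (R iff R): β-rule — branch into R, R  //  not R, not R.
          branch 2.2.1 (add R, R):
            not (S and S): β-rule — branch into not S  //  not S.
              branch 2.2.1.1 (add not S):
                × closes — contains both S and not S.
              branch 2.2.1.2 (add not S):
                × closes — contains both S and not S.
          branch 2.2.2 (add not R, not R):
            × closes — contains both R and not R.
All 5 branches close.
Every branch closed, so the premises entail the conclusion.

Yes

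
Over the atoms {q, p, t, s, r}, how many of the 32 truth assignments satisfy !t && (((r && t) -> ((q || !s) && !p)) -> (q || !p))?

Initial set: {(!t && (((r && t) -> ((q || !s) && !p)) -> (q || !p)))}.
(!t && (((r && t) -> ((q || !s) && !p)) -> (q || !p))): α-rule — add !t, (((r && t) -> ((q || !s) && !p)) -> (q || !p)).
(((r && t) -> ((q || !s) && !p)) -> (q || !p)): β-rule — branch into !((r && t) -> ((q || !s) && !p))  //  (q || !p).
  branch 1 (add !((r && t) -> ((q || !s) && !p))):
    !((r && t) -> ((q || !s) && !p)): α-rule — add (r && t), !((q || !s) && !p).
    (r && t): α-rule — add r, t.
    × closes — contains both t and !t.
  branch 2 (add (q || !p)):
    (q || !p): β-rule — branch into q  //  !p.
      branch 2.1 (add q):
        ○ open, literals {q=T, t=F}.
      branch 2.2 (add !p):
        ○ open, literals {p=F, t=F}.
1 branch closed, 2 open.
Each open branch fixes some atoms; the unmentioned ones are free. Counting distinct full assignments: branch {q=T, t=F} (p, s, r) contributes 8 new; branch {p=F, t=F} (q, s, r) contributes 4 new. Total: 12.

12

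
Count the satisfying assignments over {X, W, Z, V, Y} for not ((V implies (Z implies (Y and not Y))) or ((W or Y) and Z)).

2

Initial set: {T not ((V implies (Z implies (Y and not Y))) or ((W or Y) and Z))}.
T not ((V implies (Z implies (Y and not Y))) or ((W or Y) and Z)): α-rule — add F (V implies (Z implies (Y and not Y))), F ((W or Y) and Z).
F (V implies (Z implies (Y and not Y))): α-rule — add T V, F (Z implies (Y and not Y)).
F (Z implies (Y and not Y)): α-rule — add T Z, F (Y and not Y).
F ((W or Y) and Z): β-rule — branch into F (W or Y)  //  F Z.
  branch 1 (add F (W or Y)):
    F (W or Y): α-rule — add F W, F Y.
    F (Y and not Y): β-rule — branch into F Y  //  F not Y.
      branch 1.1 (add F Y):
        ○ open, literals {V=true, W=false, Y=false, Z=true}.
      branch 1.2 (add F not Y):
        × closes — contains both Y and not Y.
  branch 2 (add F Z):
    × closes — contains both Z and not Z.
2 branches closed, 1 open.
Each open branch fixes some atoms; the unmentioned ones are free. Counting distinct full assignments: branch {V=true, W=false, Y=false, Z=true} (X) contributes 2 new. Total: 2.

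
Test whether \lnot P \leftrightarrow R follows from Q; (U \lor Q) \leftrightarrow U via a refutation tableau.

No

Initial set: {Q; ((U \lor Q) \leftrightarrow U); \lnot (\lnot P \leftrightarrow R)}.
((U \lor Q) \leftrightarrow U): β-rule — branch into (U \lor Q), U  //  \lnot (U \lor Q), \lnot U.
  branch 1 (add (U \lor Q), U):
    \lnot (\lnot P \leftrightarrow R): β-rule — branch into \lnot P, \lnot R  //  \lnot \lnot P, R.
      branch 1.1 (add \lnot P, \lnot R):
        (U \lor Q): β-rule — branch into U  //  Q.
          branch 1.1.1 (add U):
            ○ open, literals {P=0, Q=1, R=0, U=1}.
          branch 1.1.2 (add Q):
            ○ open, literals {P=0, Q=1, R=0, U=1}.
      branch 1.2 (add \lnot \lnot P, R):
        (U \lor Q): β-rule — branch into U  //  Q.
          branch 1.2.1 (add U):
            ○ open, literals {P=1, Q=1, R=1, U=1}.
          branch 1.2.2 (add Q):
            ○ open, literals {P=1, Q=1, R=1, U=1}.
  branch 2 (add \lnot (U \lor Q), \lnot U):
    \lnot (U \lor Q): α-rule — add \lnot U, \lnot Q.
    × closes — contains both Q and \lnot Q.
1 branch closed, 4 open.
An open branch gives a countermodel: P=0, Q=1, R=0, U=1 (unmentioned atoms arbitrary); the premises hold there but the conclusion fails.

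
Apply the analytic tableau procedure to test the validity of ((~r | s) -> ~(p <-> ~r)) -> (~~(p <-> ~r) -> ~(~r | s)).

Assume the negation and expand:
Initial set: {~(((~r | s) -> ~(p <-> ~r)) -> (~~(p <-> ~r) -> ~(~r | s)))}.
~(((~r | s) -> ~(p <-> ~r)) -> (~~(p <-> ~r) -> ~(~r | s))): α-rule — add ((~r | s) -> ~(p <-> ~r)), ~(~~(p <-> ~r) -> ~(~r | s)).
~(~~(p <-> ~r) -> ~(~r | s)): α-rule — add ~~(p <-> ~r), ~~(~r | s).
~~(p <-> ~r): drop double negation, giving (p <-> ~r).
((~r | s) -> ~(p <-> ~r)): β-rule — branch into ~(~r | s)  //  ~(p <-> ~r).
  branch 1 (add ~(~r | s)):
    ~(~r | s): α-rule — add ~~r, ~s.
    ~~(~r | s): β-rule — branch into ~r  //  s.
      branch 1.1 (add ~r):
        × closes — contains both r and ~r.
      branch 1.2 (add s):
        × closes — contains both s and ~s.
  branch 2 (add ~(p <-> ~r)):
    ~~(~r | s): β-rule — branch into ~r  //  s.
      branch 2.1 (add ~r):
        (p <-> ~r): β-rule — branch into p, ~r  //  ~p, ~~r.
          branch 2.1.1 (add p, ~r):
            ~(p <-> ~r): β-rule — branch into p, ~~r  //  ~p, ~r.
              branch 2.1.1.1 (add p, ~~r):
                × closes — contains both r and ~r.
              branch 2.1.1.2 (add ~p, ~r):
                × closes — contains both p and ~p.
          branch 2.1.2 (add ~p, ~~r):
            × closes — contains both r and ~r.
      branch 2.2 (add s):
        (p <-> ~r): β-rule — branch into p, ~r  //  ~p, ~~r.
          branch 2.2.1 (add p, ~r):
            ~(p <-> ~r): β-rule — branch into p, ~~r  //  ~p, ~r.
              branch 2.2.1.1 (add p, ~~r):
                × closes — contains both r and ~r.
              branch 2.2.1.2 (add ~p, ~r):
                × closes — contains both p and ~p.
          branch 2.2.2 (add ~p, ~~r):
            ~(p <-> ~r): β-rule — branch into p, ~~r  //  ~p, ~r.
              branch 2.2.2.1 (add p, ~~r):
                × closes — contains both p and ~p.
              branch 2.2.2.2 (add ~p, ~r):
                × closes — contains both r and ~r.
All 9 branches close.
Every branch closed, so the negation is unsatisfiable and the formula is valid.

Valid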